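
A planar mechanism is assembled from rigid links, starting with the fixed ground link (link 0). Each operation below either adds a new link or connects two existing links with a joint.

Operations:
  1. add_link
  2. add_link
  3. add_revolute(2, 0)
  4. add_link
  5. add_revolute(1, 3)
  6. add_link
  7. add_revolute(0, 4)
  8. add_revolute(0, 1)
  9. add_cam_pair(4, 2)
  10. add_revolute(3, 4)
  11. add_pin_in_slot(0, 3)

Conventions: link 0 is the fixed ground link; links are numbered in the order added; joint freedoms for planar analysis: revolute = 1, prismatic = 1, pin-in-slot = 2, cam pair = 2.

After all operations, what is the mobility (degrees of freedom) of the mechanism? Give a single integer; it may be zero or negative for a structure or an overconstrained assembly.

ground; <1,0,0>
#1 <2,0,0>
#2 <3,0,0>
R:2↔0 J1 <3,1,0>
#3 <4,1,0>
R:1↔3 J1 <4,2,0>
#4 <5,2,0>
R:0↔4 J1 <5,3,0>
R:0↔1 J1 <5,4,0>
C:4↔2 J2 <5,4,1>
R:3↔4 J1 <5,5,1>
PS:0↔3 J2 <5,5,2>
3×4 − 2×5 − 1×2 = 0

M = 0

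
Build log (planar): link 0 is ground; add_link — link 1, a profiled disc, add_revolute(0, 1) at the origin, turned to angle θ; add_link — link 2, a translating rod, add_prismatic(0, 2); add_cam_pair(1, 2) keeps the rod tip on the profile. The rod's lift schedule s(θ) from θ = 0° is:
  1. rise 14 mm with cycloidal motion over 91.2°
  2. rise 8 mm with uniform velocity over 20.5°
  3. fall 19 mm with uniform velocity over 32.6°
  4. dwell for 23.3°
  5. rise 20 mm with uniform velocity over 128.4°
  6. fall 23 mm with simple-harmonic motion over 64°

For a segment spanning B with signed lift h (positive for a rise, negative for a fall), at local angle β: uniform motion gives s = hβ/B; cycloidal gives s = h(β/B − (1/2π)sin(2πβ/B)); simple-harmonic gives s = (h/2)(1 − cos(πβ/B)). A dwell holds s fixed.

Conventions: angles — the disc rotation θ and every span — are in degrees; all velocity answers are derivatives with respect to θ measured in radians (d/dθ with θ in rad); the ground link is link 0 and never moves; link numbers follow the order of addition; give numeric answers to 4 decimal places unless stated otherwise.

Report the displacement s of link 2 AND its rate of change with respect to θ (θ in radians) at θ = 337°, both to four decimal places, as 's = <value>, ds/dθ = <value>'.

seg 1 [0°–91.2°] cycloidal, h=14: full span → s += 14 → s = 14.0000
seg 2 [91.2°–111.7°] uniform, h=8: full span → s += 8 → s = 22.0000
seg 3 [111.7°–144.3°] uniform, h=-19: full span → s += -19 → s = 3.0000
seg 4 [144.3°–167.6°] dwell: s stays 3.0000
seg 5 [167.6°–296°] uniform, h=20: full span → s += 20 → s = 23.0000
seg 6 [296°–360°] simple-harmonic, h=-23: θ=337° here. β=41, B=64. -23/2·(1 − cos(π·0.6406)) = -16.4169 → s = 6.5831
velocity in seg [296°–360°] (simple-harmonic), θ in radians: β = 41° = 0.7156 rad, B = 64° = 1.1170 rad; ds/dθ = (πh/(2B)) sin(πβ/B) = (π·(-23)/(2·1.1170)) sin(π·0.6406) = -29.238404 mm/rad

s = 6.5831, ds/dθ = -29.2384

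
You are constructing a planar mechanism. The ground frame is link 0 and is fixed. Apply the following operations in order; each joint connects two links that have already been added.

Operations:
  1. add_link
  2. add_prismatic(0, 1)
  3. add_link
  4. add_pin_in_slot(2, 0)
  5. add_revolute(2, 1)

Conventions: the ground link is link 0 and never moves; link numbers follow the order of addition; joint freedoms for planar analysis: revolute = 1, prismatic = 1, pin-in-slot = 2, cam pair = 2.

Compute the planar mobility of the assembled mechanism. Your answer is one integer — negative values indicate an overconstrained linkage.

(L,J1,J2)=(1,0,0); link0 fixed
link1: (2,0,0)
P 0-1 [J1]: (2,1,0)
link2: (3,1,0)
PS 2-0 [J2]: (3,1,1)
R 2-1 [J1]: (3,2,1)
Grübler: 3·2 − 2·2 − 1 = 1

M = 1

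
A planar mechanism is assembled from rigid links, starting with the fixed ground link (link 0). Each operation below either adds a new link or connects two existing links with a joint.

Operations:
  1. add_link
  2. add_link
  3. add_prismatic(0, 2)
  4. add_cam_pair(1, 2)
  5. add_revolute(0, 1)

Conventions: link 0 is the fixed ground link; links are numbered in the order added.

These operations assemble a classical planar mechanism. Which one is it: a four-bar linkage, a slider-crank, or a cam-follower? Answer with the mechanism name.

links: 3 (incl. ground); joints: 1 revolute, 1 prismatic, 1 higher (cam) pair, forming one closed loop
3 links, revolute + prismatic + higher pair in one loop → cam-follower

cam-follower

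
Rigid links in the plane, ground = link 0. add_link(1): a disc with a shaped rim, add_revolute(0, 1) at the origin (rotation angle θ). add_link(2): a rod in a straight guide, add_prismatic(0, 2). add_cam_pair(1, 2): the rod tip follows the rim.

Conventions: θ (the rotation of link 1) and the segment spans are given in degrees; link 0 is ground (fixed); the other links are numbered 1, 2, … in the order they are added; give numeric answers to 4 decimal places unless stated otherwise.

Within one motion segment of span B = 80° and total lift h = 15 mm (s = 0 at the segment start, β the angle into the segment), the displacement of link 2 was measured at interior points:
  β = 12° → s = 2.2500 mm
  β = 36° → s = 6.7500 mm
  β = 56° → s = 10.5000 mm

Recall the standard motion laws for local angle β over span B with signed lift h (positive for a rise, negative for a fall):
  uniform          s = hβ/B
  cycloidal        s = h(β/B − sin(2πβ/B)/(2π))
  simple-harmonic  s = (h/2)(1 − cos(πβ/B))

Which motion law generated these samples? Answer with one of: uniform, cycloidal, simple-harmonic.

candidates at β/B = r: uniform s = h·r (linear in β); cycloidal s = h·(r − sin(2πr)/(2π)); simple-harmonic s = (h/2)(1 − cos(πr))
β=12°: printed 2.2500 | uniform 2.2500, cycloidal 0.3186, simple-harmonic 0.8175
β=36°: printed 6.7500 | uniform 6.7500, cycloidal 6.0123, simple-harmonic 6.3267
β=56°: printed 10.5000 | uniform 10.5000, cycloidal 12.7705, simple-harmonic 11.9084
only one law matches every sample → uniform

uniform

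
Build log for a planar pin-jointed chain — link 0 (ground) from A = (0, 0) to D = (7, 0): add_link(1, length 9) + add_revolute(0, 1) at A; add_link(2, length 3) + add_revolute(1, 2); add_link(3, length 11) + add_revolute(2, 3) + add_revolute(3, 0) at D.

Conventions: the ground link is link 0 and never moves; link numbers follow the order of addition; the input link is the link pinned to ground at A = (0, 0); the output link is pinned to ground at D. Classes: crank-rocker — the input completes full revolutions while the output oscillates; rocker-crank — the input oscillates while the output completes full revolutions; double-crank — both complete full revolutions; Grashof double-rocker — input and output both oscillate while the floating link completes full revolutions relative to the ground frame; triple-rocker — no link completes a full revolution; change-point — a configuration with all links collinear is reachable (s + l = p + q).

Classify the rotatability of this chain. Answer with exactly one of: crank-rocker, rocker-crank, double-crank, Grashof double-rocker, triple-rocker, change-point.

lengths: ground=7, input=9, coupler=3, output=11
sorted: s=3 (shortest), l=11 (longest), p+q=16
s + l = 14 vs p + q = 16
s + l < p + q (Grashof) with shortest = coupler link → Grashof double-rocker

Grashof double-rocker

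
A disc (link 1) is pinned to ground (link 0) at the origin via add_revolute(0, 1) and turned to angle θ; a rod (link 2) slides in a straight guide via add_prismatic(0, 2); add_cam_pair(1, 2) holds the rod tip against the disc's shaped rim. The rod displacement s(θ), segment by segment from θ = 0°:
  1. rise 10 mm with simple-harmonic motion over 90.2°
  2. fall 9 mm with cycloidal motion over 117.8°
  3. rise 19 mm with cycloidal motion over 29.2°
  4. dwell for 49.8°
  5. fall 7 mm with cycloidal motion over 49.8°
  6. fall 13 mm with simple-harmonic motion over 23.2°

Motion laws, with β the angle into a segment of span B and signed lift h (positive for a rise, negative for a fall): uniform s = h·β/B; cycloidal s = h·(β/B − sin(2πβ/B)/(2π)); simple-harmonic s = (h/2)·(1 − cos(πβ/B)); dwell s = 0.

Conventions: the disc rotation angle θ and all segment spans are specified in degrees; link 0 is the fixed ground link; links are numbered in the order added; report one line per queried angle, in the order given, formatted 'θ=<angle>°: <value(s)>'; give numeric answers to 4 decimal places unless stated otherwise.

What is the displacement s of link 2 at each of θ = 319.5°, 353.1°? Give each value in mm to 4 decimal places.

segment 1 (0° to 90.2°, simple-harmonic, h = 10) is passed completely: s = 0.0000 + (10) = 10.0000
segment 2 (90.2° to 208°, cycloidal, h = -9) is passed completely: s = 10.0000 + (-9) = 1.0000
segment 3 (208° to 237.2°, cycloidal, h = 19) is passed completely: s = 1.0000 + (19) = 20.0000
segment 4 (237.2° to 287°, dwell): s unchanged at 20.0000
θ = 319.5° falls in segment 5 (287° to 336.8°, cycloidal, h = -7): β = 319.5 − 287 = 32.5°, B = 49.8°; Δs = -7·(0.6526 − sin(2π·0.6526)/(2π)) = -5.4802; s = 20.0000 − 5.4802 = 14.5198
segment 5 (287° to 336.8°, cycloidal, h = -7) is passed completely: s = 20.0000 + (-7) = 13.0000
θ = 353.1° falls in segment 6 (336.8° to 360°, simple-harmonic, h = -13): β = 353.1 − 336.8 = 16.3°, B = 23.2°; Δs = -13/2·(1 − cos(π·0.7026)) = -10.3632; s = 13.0000 − 10.3632 = 2.6368

θ=319.5°: 14.5198
θ=353.1°: 2.6368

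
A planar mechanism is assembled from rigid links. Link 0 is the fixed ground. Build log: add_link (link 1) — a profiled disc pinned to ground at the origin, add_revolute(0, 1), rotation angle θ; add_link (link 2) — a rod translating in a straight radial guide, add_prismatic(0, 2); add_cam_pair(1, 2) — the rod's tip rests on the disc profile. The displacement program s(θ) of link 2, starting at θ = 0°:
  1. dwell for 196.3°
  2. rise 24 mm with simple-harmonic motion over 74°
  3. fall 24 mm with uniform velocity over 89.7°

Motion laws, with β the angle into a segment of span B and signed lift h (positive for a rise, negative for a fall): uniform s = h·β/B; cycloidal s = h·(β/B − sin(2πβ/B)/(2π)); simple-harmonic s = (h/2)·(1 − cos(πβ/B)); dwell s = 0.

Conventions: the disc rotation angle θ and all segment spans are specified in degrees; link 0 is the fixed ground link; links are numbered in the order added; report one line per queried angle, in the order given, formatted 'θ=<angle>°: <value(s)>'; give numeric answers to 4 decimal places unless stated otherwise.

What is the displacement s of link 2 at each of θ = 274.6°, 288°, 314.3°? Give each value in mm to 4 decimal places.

seg 1 [0°–196.3°] dwell: s stays 0.0000
seg 2 [196.3°–270.3°] simple-harmonic, h=24: full span → s += 24 → s = 24.0000
seg 3 [270.3°–360°] uniform, h=-24: θ=274.6° here. β=4.3, B=89.7. -24·4.3/89.7 = -1.1505 → s = 22.8495
seg 3 [270.3°–360°] uniform, h=-24: θ=288° here. β=17.7, B=89.7. -24·17.7/89.7 = -4.7358 → s = 19.2642
seg 3 [270.3°–360°] uniform, h=-24: θ=314.3° here. β=44, B=89.7. -24·44/89.7 = -11.7726 → s = 12.2274

θ=274.6°: 22.8495
θ=288°: 19.2642
θ=314.3°: 12.2274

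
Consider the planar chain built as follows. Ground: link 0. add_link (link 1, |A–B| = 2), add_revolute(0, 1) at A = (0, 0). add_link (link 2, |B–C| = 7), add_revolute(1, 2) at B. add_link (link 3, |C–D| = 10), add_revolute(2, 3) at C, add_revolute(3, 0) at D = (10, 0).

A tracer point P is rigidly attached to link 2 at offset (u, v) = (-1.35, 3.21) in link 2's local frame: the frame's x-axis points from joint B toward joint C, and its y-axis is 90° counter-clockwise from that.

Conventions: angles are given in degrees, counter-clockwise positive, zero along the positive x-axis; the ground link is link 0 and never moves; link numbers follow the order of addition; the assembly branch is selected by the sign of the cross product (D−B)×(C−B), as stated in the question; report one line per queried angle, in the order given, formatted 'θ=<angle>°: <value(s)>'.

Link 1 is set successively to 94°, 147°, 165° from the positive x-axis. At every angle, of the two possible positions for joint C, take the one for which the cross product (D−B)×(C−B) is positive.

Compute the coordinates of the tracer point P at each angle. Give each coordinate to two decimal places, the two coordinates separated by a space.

A=(0,0), D=(10.00,0)
θ=94°: B = A + 2.00·(cos94°, sin94°) = (-0.1395, 1.9951)
θ=94°: |BD| = 10.3339
θ=94°: circle(B,7.00) ∩ circle(D,10.00): a=2.6994, h=6.4586
θ=94°:   candidates: C₊=(3.7560,7.8111) cross=66.743; C₋=(1.2621,-4.8631) cross=-66.743
θ=94°:   branch + wants cross > 0 → take C=(3.7560,7.8111) (cross=66.743)
θ=94°: ex = (C−B)/|BC| = (0.5565,0.8308); ey = (-0.8308,0.5565)
θ=94°: P = B + -1.35·ex + 3.21·ey = (-3.5578,2.6599)
θ=147°: B = A + 2.00·(cos147°, sin147°) = (-1.6773, 1.0893)
θ=147°: |BD| = 11.7280
θ=147°: circle(B,7.00) ∩ circle(D,10.00): a=3.6897, h=5.9486
θ=147°:   candidates: C₊=(2.5489,6.6695) cross=69.765; C₋=(1.4440,-5.1763) cross=-69.765
θ=147°:   branch + wants cross > 0 → take C=(2.5489,6.6695) (cross=69.765)
θ=147°: ex = (C−B)/|BC| = (0.6038,0.7972); ey = (-0.7972,0.6038)
θ=147°: P = B + -1.35·ex + 3.21·ey = (-5.0513,1.9512)
θ=165°: B = A + 2.00·(cos165°, sin165°) = (-1.9319, 0.5176)
θ=165°: |BD| = 11.9431
θ=165°: circle(B,7.00) ∩ circle(D,10.00): a=3.8364, h=5.8551
θ=165°:   candidates: C₊=(2.1547,6.2009) cross=69.928; C₋=(1.6472,-5.4982) cross=-69.928
θ=165°:   branch + wants cross > 0 → take C=(2.1547,6.2009) (cross=69.928)
θ=165°: ex = (C−B)/|BC| = (0.5838,0.8119); ey = (-0.8119,0.5838)
θ=165°: P = B + -1.35·ex + 3.21·ey = (-5.3262,1.2956)

θ=94°: -3.56 2.66
θ=147°: -5.05 1.95
θ=165°: -5.33 1.30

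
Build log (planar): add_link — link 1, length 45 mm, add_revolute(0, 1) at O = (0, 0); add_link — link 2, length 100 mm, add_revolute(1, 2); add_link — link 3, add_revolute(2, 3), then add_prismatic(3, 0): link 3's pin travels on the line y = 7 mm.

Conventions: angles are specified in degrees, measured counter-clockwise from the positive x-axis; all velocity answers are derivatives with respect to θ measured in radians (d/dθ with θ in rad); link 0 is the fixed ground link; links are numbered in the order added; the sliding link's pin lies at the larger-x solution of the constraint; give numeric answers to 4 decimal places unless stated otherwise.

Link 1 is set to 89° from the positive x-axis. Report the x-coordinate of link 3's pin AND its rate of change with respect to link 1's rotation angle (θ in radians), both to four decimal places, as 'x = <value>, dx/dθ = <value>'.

geometry: r = 45 mm, L = 100 mm, e = 7 mm
crank pin P = (r cos θ, r sin θ) = (0.785358, 44.993146)
h = r sin θ − e = 44.993146 − 7 = 37.993146
x = r cos θ + √(L² − h²) = 0.785358 + 92.501464 = 93.286822
dx/dθ = −r sin θ − h·r cos θ/√(L² − h²) (θ in radians; h = 37.993146) = -45.315717

x = 93.2868, dx/dθ = -45.3157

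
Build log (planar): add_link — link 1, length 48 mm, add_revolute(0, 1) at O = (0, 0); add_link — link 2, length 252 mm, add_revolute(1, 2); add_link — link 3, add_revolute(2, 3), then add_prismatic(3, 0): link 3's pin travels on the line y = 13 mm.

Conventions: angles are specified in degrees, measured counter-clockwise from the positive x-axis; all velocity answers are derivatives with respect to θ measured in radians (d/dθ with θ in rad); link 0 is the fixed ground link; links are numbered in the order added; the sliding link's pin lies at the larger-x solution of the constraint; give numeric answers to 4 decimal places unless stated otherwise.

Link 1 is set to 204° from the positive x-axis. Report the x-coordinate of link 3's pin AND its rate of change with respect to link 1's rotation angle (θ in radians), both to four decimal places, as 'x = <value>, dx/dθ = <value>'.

geometry: r = 48 mm, L = 252 mm, e = 13 mm
crank pin P = (r cos θ, r sin θ) = (-43.850182, -19.523359)
h = r sin θ − e = -19.523359 − 13 = -32.523359
x = r cos θ + √(L² − h²) = -43.850182 + 249.892439 = 206.042257
dx/dθ = −r sin θ − h·r cos θ/√(L² − h²) (θ in radians; h = -32.523359) = 13.816283

x = 206.0423, dx/dθ = 13.8163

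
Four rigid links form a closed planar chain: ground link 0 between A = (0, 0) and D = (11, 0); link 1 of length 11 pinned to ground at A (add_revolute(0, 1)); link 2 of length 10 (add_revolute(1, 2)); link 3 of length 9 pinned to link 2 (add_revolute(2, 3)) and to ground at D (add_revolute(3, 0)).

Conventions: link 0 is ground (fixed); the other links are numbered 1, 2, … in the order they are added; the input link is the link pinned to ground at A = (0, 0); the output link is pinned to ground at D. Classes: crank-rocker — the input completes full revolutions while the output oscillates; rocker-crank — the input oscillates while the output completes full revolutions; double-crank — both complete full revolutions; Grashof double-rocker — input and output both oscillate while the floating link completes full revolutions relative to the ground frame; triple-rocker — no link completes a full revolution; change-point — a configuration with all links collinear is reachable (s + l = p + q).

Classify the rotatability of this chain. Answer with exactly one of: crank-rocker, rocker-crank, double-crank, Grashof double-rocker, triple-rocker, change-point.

lengths: ground=11, input=11, coupler=10, output=9
sorted: s=9 (shortest), l=11 (longest), p+q=21
s + l = 20 vs p + q = 21
s + l < p + q (Grashof) with shortest = output link → rocker-crank

rocker-crank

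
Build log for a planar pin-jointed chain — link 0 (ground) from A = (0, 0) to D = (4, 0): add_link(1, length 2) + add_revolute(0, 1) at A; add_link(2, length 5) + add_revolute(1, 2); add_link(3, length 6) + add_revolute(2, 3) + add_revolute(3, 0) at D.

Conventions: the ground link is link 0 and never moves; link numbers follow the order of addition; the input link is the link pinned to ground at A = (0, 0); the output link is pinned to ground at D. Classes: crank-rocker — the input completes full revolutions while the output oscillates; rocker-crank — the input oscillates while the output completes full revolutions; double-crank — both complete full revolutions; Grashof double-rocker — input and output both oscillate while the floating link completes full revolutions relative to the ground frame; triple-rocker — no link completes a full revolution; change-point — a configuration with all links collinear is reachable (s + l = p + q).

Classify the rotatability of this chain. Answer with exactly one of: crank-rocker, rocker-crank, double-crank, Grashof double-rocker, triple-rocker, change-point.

lengths: ground=4, input=2, coupler=5, output=6
sorted: s=2 (shortest), l=6 (longest), p+q=9
s + l = 8 vs p + q = 9
s + l < p + q (Grashof) with shortest = input link → crank-rocker

crank-rocker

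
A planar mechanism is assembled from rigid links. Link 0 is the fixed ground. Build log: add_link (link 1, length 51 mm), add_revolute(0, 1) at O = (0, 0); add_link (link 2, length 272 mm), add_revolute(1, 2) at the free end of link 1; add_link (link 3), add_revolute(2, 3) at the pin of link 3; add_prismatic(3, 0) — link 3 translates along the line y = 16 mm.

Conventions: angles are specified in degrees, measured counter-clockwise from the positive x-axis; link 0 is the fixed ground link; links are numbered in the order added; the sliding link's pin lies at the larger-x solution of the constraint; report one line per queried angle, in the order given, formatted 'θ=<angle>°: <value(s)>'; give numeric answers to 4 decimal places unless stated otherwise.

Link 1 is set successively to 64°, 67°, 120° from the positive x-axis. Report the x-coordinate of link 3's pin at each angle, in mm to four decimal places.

geometry: r = 51 mm, L = 272 mm, e = 16 mm
θ=64°: crank pin P = (r cos θ, r sin θ) = (22.356928, 45.838496)
θ=64°: h = r sin θ − e = 45.838496 − 16 = 29.838496
θ=64°: x = r cos θ + √(L² − h²) = 22.356928 + 270.358399 = 292.715328
θ=67°: crank pin P = (r cos θ, r sin θ) = (19.927288, 46.945748)
θ=67°: h = r sin θ − e = 46.945748 − 16 = 30.945748
θ=67°: x = r cos θ + √(L² − h²) = 19.927288 + 270.233900 = 290.161188
θ=120°: crank pin P = (r cos θ, r sin θ) = (-25.500000, 44.167296)
θ=120°: h = r sin θ − e = 44.167296 − 16 = 28.167296
θ=120°: x = r cos θ + √(L² − h²) = -25.500000 + 270.537619 = 245.037619

θ=64°: 292.7153
θ=67°: 290.1612
θ=120°: 245.0376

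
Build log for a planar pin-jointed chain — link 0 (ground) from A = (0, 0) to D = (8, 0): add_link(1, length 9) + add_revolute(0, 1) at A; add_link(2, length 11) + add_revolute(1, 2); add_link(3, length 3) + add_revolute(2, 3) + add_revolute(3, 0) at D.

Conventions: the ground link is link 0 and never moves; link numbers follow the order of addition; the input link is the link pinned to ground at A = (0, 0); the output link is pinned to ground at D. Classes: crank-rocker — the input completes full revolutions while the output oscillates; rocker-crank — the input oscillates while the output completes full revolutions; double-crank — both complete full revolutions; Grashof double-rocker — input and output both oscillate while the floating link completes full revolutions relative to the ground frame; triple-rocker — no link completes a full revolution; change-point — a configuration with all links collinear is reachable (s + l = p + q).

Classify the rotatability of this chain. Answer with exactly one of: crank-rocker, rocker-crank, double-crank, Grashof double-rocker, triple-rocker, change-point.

lengths: ground=8, input=9, coupler=11, output=3
sorted: s=3 (shortest), l=11 (longest), p+q=17
s + l = 14 vs p + q = 17
s + l < p + q (Grashof) with shortest = output link → rocker-crank

rocker-crank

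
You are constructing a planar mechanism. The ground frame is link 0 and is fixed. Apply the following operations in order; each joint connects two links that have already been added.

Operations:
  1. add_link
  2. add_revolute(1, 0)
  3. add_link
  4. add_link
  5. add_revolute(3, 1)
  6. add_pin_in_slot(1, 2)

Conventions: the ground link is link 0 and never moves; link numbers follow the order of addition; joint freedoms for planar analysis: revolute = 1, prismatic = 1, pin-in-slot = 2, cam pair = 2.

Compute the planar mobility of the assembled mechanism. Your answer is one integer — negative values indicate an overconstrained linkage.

(L,J1,J2)=(1,0,0); link0 fixed
link1: (2,0,0)
R 1-0 [J1]: (2,1,0)
link2: (3,1,0)
link3: (4,1,0)
R 3-1 [J1]: (4,2,0)
PS 1-2 [J2]: (4,2,1)
Grübler: 3·3 − 2·2 − 1 = 4

M = 4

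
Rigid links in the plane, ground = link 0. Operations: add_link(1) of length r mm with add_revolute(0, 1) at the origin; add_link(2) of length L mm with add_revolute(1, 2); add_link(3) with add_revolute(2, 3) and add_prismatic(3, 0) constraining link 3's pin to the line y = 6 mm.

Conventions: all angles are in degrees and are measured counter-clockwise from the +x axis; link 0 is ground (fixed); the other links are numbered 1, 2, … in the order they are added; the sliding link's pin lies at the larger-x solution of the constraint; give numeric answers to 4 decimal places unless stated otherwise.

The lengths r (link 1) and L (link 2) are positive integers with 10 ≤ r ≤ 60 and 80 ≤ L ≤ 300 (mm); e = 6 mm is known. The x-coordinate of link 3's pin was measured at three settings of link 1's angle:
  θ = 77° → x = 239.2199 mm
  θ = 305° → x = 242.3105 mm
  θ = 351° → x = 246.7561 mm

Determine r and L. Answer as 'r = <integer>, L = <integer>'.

constraint per measurement: (x − r cos θ)² + (r sin θ − e)² = L²
subtracting the θ₁ and θ₂ equations cancels the r² and L² terms:
r = (x₁² − x₂²) / (2[(x₁cos θ₁ + e sin θ₁) − (x₂cos θ₂ + e sin θ₂)]) = 10.0002 → r = 10
L² = (x₁ − r cos θ₁)² + (r sin θ₁ − e)² = 56168.9808 → L = 237.0000 → L = 237
check at θ₃=351°: x = 246.7561 (printed 246.7561) ✓

r = 10, L = 237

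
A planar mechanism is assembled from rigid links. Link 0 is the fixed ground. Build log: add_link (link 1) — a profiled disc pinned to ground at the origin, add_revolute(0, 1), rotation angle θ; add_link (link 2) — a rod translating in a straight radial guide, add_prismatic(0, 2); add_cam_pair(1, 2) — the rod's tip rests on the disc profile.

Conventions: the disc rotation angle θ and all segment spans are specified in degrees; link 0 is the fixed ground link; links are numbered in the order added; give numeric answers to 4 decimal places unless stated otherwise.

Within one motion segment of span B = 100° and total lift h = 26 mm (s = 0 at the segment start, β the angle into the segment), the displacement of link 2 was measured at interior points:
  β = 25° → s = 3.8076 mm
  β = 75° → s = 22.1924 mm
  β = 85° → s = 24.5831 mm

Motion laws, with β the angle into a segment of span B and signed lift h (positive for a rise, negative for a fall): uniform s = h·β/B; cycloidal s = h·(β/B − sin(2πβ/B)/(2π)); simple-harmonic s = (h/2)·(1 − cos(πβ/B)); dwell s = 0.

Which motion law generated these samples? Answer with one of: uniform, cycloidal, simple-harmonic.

candidates at β/B = r: uniform s = h·r (linear in β); cycloidal s = h·(r − sin(2πr)/(2π)); simple-harmonic s = (h/2)(1 − cos(πr))
β=25°: printed 3.8076 | uniform 6.5000, cycloidal 2.3620, simple-harmonic 3.8076
β=75°: printed 22.1924 | uniform 19.5000, cycloidal 23.6380, simple-harmonic 22.1924
β=85°: printed 24.5831 | uniform 22.1000, cycloidal 25.4477, simple-harmonic 24.5831
only one law matches every sample → simple-harmonic

simple-harmonic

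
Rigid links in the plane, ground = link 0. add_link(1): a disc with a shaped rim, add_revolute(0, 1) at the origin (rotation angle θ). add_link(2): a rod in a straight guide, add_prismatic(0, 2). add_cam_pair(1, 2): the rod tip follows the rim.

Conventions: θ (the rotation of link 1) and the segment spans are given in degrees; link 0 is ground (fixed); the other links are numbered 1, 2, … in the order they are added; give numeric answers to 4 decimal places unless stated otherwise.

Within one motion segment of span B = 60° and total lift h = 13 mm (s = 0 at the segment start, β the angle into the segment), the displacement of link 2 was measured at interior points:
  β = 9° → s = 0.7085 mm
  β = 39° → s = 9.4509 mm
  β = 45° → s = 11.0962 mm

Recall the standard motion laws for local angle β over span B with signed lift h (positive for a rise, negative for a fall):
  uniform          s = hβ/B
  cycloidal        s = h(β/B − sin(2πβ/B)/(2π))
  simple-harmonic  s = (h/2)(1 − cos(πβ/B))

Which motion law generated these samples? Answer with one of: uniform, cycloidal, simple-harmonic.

candidates at β/B = r: uniform s = h·r (linear in β); cycloidal s = h·(r − sin(2πr)/(2π)); simple-harmonic s = (h/2)(1 − cos(πr))
β=9°: printed 0.7085 | uniform 1.9500, cycloidal 0.2761, simple-harmonic 0.7085
β=39°: printed 9.4509 | uniform 8.4500, cycloidal 10.1239, simple-harmonic 9.4509
β=45°: printed 11.0962 | uniform 9.7500, cycloidal 11.8190, simple-harmonic 11.0962
only one law matches every sample → simple-harmonic

simple-harmonic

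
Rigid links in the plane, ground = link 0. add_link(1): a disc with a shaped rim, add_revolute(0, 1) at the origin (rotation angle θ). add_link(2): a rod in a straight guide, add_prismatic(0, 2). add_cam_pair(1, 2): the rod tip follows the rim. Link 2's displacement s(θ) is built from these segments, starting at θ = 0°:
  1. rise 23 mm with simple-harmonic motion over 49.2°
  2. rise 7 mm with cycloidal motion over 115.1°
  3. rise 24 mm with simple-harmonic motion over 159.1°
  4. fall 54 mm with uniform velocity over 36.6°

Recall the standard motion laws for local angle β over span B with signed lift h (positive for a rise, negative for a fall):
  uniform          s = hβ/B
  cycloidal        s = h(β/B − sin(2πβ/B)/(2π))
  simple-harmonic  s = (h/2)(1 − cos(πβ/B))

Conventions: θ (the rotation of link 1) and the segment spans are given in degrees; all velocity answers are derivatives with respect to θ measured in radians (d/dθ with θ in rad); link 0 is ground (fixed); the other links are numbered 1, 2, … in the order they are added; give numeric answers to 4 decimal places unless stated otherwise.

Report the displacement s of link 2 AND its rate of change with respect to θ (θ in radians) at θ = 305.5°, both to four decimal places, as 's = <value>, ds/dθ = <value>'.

segment 1 (0° to 49.2°, simple-harmonic, h = 23) is passed completely: s = 0.0000 + (23) = 23.0000
segment 2 (49.2° to 164.3°, cycloidal, h = 7) is passed completely: s = 23.0000 + (7) = 30.0000
θ = 305.5° falls in segment 3 (164.3° to 323.4°, simple-harmonic, h = 24): β = 305.5 − 164.3 = 141.2°, B = 159.1°; Δs = 24/2·(1 − cos(π·0.8875)) = 23.2582; s = 30.0000 + 23.2582 = 53.2582
velocity in seg [164.3°–323.4°] (simple-harmonic), θ in radians: β = 141.2° = 2.4644 rad, B = 159.1° = 2.7768 rad; ds/dθ = (πh/(2B)) sin(πβ/B) = (π·24/(2·2.7768)) sin(π·0.8875) = 4.699327 mm/rad

s = 53.2582, ds/dθ = 4.6993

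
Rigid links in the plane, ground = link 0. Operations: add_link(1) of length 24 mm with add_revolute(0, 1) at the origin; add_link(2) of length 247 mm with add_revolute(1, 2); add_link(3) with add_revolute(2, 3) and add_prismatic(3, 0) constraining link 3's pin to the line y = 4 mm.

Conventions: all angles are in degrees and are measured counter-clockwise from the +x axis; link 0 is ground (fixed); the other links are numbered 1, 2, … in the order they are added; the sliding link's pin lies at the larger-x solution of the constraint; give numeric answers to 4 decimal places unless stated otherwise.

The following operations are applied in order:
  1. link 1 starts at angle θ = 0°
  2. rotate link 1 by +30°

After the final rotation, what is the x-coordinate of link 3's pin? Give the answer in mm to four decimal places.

geometry: r = 24 mm, L = 247 mm, e = 4 mm; θ starts at 0°
rotate link 1 by +30°: θ ← 0° +30° = 30°
crank pin P = (r cos θ, r sin θ) = (20.784610, 12.000000)
h = r sin θ − e = 12.000000 − 4 = 8.000000
x = r cos θ + √(L² − h²) = 20.784610 + 246.870411 = 267.655021

267.6550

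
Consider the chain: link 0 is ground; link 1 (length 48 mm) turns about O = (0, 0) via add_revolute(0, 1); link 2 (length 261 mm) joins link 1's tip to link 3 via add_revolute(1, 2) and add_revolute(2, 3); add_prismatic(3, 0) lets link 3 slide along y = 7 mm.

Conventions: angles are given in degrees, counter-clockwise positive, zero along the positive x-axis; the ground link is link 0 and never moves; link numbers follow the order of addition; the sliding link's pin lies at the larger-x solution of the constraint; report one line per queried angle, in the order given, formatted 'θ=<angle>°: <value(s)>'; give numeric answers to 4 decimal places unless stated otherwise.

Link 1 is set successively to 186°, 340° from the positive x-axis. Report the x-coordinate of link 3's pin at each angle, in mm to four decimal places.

geometry: r = 48 mm, L = 261 mm, e = 7 mm
θ=186°: crank pin P = (r cos θ, r sin θ) = (-47.737051, -5.017366)
θ=186°: h = r sin θ − e = -5.017366 − 7 = -12.017366
θ=186°: x = r cos θ + √(L² − h²) = -47.737051 + 260.723192 = 212.986141
θ=340°: crank pin P = (r cos θ, r sin θ) = (45.105246, -16.416967)
θ=340°: h = r sin θ − e = -16.416967 − 7 = -23.416967
θ=340°: x = r cos θ + √(L² − h²) = 45.105246 + 259.947390 = 305.052636

θ=186°: 212.9861
θ=340°: 305.0526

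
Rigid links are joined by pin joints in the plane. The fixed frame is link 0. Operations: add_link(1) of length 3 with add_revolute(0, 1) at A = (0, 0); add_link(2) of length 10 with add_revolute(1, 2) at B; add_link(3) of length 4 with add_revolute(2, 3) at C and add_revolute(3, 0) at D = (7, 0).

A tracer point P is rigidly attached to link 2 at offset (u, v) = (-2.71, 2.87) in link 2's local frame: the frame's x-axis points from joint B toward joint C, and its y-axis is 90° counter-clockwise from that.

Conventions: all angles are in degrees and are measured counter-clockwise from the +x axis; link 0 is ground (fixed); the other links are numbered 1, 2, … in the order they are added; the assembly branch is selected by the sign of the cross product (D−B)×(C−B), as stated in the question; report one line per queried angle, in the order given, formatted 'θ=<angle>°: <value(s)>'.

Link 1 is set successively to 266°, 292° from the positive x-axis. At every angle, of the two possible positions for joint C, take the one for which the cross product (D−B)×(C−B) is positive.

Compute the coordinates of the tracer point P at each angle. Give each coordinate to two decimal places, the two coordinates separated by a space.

A=(0,0), D=(7.00,0)
θ=266°: B = A + 3.00·(cos266°, sin266°) = (-0.2093, -2.9927)
θ=266°: |BD| = 7.8058
θ=266°: circle(B,10.00) ∩ circle(D,4.00): a=9.2835, h=3.7170
θ=266°:   candidates: C₊=(6.9398,3.9995) cross=29.014; C₋=(9.7899,-2.8664) cross=-29.014
θ=266°:   branch + wants cross > 0 → take C=(6.9398,3.9995) (cross=29.014)
θ=266°: ex = (C−B)/|BC| = (0.7149,0.6992); ey = (-0.6992,0.7149)
θ=266°: P = B + -2.71·ex + 2.87·ey = (-4.1534,-2.8358)
θ=292°: B = A + 3.00·(cos292°, sin292°) = (1.1238, -2.7816)
θ=292°: |BD| = 6.5013
θ=292°: circle(B,10.00) ∩ circle(D,4.00): a=9.7109, h=2.3871
θ=292°:   candidates: C₊=(8.8797,3.5308) cross=15.519; C₋=(10.9223,-0.7843) cross=-15.519
θ=292°:   branch + wants cross > 0 → take C=(8.8797,3.5308) (cross=15.519)
θ=292°: ex = (C−B)/|BC| = (0.7756,0.6312); ey = (-0.6312,0.7756)
θ=292°: P = B + -2.71·ex + 2.87·ey = (-2.7897,-2.2663)

θ=266°: -4.15 -2.84
θ=292°: -2.79 -2.27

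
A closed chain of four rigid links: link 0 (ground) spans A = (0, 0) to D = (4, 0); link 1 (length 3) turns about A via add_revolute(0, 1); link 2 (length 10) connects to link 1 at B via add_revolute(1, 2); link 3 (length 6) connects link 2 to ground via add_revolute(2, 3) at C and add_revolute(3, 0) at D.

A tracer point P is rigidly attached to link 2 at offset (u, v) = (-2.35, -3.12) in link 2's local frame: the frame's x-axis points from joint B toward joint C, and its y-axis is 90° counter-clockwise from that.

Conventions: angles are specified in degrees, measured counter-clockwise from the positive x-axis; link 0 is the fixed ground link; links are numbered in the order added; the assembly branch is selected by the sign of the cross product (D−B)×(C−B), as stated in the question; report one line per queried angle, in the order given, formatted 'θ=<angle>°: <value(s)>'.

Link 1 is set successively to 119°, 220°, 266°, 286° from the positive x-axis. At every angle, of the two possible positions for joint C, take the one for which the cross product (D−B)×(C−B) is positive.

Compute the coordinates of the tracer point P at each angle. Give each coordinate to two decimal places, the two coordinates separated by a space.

A=(0,0), D=(4.00,0)
θ=119°: B = A + 3.00·(cos119°, sin119°) = (-1.4544, 2.6239)
θ=119°: |BD| = 6.0527
θ=119°: circle(B,10.00) ∩ circle(D,6.00): a=8.3132, h=5.5579
θ=119°:   candidates: C₊=(8.4464,4.0286) cross=33.640; C₋=(3.6277,-5.9884) cross=-33.640
θ=119°:   branch + wants cross > 0 → take C=(8.4464,4.0286) (cross=33.640)
θ=119°: ex = (C−B)/|BC| = (0.9901,0.1405); ey = (-0.1405,0.9901)
θ=119°: P = B + -2.35·ex + -3.12·ey = (-3.3429,-0.7953)
θ=220°: B = A + 3.00·(cos220°, sin220°) = (-2.2981, -1.9284)
θ=220°: |BD| = 6.5867
θ=220°: circle(B,10.00) ∩ circle(D,6.00): a=8.1516, h=5.7923
θ=220°:   candidates: C₊=(3.8005,5.9967) cross=38.153; C₋=(7.1921,-5.0804) cross=-38.153
θ=220°:   branch + wants cross > 0 → take C=(3.8005,5.9967) (cross=38.153)
θ=220°: ex = (C−B)/|BC| = (0.6099,0.7925); ey = (-0.7925,0.6099)
θ=220°: P = B + -2.35·ex + -3.12·ey = (-1.2587,-5.6935)
θ=266°: B = A + 3.00·(cos266°, sin266°) = (-0.2093, -2.9927)
θ=266°: |BD| = 5.1647
θ=266°: circle(B,10.00) ∩ circle(D,6.00): a=8.7783, h=4.7898
θ=266°:   candidates: C₊=(4.1696,5.9976) cross=24.738; C₋=(9.7205,-1.8098) cross=-24.738
θ=266°:   branch + wants cross > 0 → take C=(4.1696,5.9976) (cross=24.738)
θ=266°: ex = (C−B)/|BC| = (0.4379,0.8990); ey = (-0.8990,0.4379)
θ=266°: P = B + -2.35·ex + -3.12·ey = (1.5667,-6.4716)
θ=286°: B = A + 3.00·(cos286°, sin286°) = (0.8269, -2.8838)
θ=286°: |BD| = 4.2877
θ=286°: circle(B,10.00) ∩ circle(D,6.00): a=9.6070, h=2.7759
θ=286°:   candidates: C₊=(6.0695,5.6318) cross=11.902; C₋=(9.8034,1.5233) cross=-11.902
θ=286°:   branch + wants cross > 0 → take C=(6.0695,5.6318) (cross=11.902)
θ=286°: ex = (C−B)/|BC| = (0.5243,0.8516); ey = (-0.8516,0.5243)
θ=286°: P = B + -2.35·ex + -3.12·ey = (2.2518,-6.5206)

θ=119°: -3.34 -0.80
θ=220°: -1.26 -5.69
θ=266°: 1.57 -6.47
θ=286°: 2.25 -6.52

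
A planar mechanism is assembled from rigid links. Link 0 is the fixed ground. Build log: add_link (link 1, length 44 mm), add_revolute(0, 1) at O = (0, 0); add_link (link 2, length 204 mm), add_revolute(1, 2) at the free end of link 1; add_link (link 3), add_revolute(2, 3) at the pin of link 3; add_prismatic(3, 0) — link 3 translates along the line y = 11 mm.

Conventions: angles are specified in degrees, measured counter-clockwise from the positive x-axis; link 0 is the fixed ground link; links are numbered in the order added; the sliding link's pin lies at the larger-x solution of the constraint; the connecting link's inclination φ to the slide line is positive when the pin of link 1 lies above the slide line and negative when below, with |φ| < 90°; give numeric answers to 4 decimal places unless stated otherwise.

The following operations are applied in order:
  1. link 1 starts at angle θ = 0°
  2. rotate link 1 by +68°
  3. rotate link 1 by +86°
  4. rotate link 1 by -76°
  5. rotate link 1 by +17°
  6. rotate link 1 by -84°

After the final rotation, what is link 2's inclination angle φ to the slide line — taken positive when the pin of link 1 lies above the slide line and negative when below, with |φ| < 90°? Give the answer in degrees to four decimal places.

geometry: r = 44 mm, L = 204 mm, e = 11 mm; θ starts at 0°
rotate link 1 by +68°: θ ← 0° +68° = 68°
rotate link 1 by +86°: θ ← 68° +86° = 154°
rotate link 1 by -76°: θ ← 154° -76° = 78°
rotate link 1 by +17°: θ ← 78° +17° = 95°
rotate link 1 by -84°: θ ← 95° -84° = 11°
h = r sin θ − e = 8.395596 − 11 = -2.604404
sin φ = h / L = -2.604404 / 204 = -0.01276669
φ = arcsin(-0.01276669) = -0.731497°

-0.7315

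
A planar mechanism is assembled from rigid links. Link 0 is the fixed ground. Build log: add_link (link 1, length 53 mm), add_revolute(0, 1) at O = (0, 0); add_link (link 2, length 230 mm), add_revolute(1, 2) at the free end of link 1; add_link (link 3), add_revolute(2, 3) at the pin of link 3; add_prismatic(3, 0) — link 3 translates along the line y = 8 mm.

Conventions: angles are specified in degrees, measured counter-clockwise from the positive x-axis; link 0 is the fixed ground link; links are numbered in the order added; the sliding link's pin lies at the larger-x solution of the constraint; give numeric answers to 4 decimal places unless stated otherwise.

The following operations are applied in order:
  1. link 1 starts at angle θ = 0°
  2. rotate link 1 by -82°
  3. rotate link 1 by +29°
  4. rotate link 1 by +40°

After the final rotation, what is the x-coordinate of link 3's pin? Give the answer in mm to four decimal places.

geometry: r = 53 mm, L = 230 mm, e = 8 mm; θ starts at 0°
rotate link 1 by -82°: θ ← 0° -82° = -82°
rotate link 1 by +29°: θ ← -82° +29° = -53°
rotate link 1 by +40°: θ ← -53° +40° = -13°
crank pin P = (r cos θ, r sin θ) = (51.641613, -11.922406)
h = r sin θ − e = -11.922406 − 8 = -19.922406
x = r cos θ + √(L² − h²) = 51.641613 + 229.135544 = 280.777158

280.7772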